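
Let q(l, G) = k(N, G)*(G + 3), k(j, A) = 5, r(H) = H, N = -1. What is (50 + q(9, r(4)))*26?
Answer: 2210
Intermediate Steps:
q(l, G) = 15 + 5*G (q(l, G) = 5*(G + 3) = 5*(3 + G) = 15 + 5*G)
(50 + q(9, r(4)))*26 = (50 + (15 + 5*4))*26 = (50 + (15 + 20))*26 = (50 + 35)*26 = 85*26 = 2210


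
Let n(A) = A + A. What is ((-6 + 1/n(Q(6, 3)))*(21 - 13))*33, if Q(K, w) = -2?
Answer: -1650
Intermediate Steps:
n(A) = 2*A
((-6 + 1/n(Q(6, 3)))*(21 - 13))*33 = ((-6 + 1/(2*(-2)))*(21 - 13))*33 = ((-6 + 1/(-4))*8)*33 = ((-6 + 1*(-¼))*8)*33 = ((-6 - ¼)*8)*33 = -25/4*8*33 = -50*33 = -1650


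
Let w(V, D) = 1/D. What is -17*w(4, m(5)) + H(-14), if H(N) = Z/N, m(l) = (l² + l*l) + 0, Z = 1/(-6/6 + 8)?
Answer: -429/1225 ≈ -0.35020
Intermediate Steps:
Z = ⅐ (Z = 1/(-6*⅙ + 8) = 1/(-1 + 8) = 1/7 = ⅐ ≈ 0.14286)
m(l) = 2*l² (m(l) = (l² + l²) + 0 = 2*l² + 0 = 2*l²)
H(N) = 1/(7*N)
-17*w(4, m(5)) + H(-14) = -17/(2*5²) + (⅐)/(-14) = -17/(2*25) + (⅐)*(-1/14) = -17/50 - 1/98 = -429/1225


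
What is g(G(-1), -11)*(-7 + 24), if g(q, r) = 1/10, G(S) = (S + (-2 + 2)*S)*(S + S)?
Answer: 17/10 ≈ 1.7000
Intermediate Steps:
G(S) = 2*S² (G(S) = (S + 0*S)*(2*S) = (S + 0)*(2*S) = S*(2*S) = 2*S²)
g(q, r) = ⅒
g(G(-1), -11)*(-7 + 24) = (-7 + 24)/10 = (⅒)*17 = 17/10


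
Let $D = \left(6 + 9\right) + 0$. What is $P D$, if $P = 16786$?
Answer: $251790$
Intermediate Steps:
$D = 15$ ($D = 15 + 0 = 15$)
$P D = 16786 \cdot 15 = 251790$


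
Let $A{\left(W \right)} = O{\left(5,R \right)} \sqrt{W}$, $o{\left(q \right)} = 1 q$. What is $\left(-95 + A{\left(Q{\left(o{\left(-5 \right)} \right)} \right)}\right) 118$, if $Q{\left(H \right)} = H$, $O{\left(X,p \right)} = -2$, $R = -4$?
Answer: $-11210 - 236 i \sqrt{5} \approx -11210.0 - 527.71 i$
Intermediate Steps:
$o{\left(q \right)} = q$
$A{\left(W \right)} = - 2 \sqrt{W}$
$\left(-95 + A{\left(Q{\left(o{\left(-5 \right)} \right)} \right)}\right) 118 = \left(-95 - 2 \sqrt{-5}\right) 118 = \left(-95 - 2 i \sqrt{5}\right) 118 = -11210 - 236 i \sqrt{5}$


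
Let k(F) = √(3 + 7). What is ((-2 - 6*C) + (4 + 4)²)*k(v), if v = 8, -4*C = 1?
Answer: 127*√10/2 ≈ 200.80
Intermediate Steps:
C = -¼ (C = -¼*1 = -¼ ≈ -0.25000)
k(F) = √10
((-2 - 6*C) + (4 + 4)²)*k(v) = ((-2 - 6*(-¼)) + (4 + 4)²)*√10 = ((-2 + 3/2) + 8²)*√10 = (-½ + 64)*√10 = 127*√10/2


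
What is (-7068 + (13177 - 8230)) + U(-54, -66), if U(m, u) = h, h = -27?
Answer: -2148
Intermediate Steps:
U(m, u) = -27
(-7068 + (13177 - 8230)) + U(-54, -66) = (-7068 + (13177 - 8230)) - 27 = (-7068 + 4947) - 27 = -2121 - 27 = -2148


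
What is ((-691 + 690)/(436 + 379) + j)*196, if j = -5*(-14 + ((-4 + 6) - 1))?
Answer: 10382904/815 ≈ 12740.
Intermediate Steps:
j = 65 (j = -5*(-14 + (2 - 1)) = -5*(-14 + 1) = -5*(-13) = 65)
((-691 + 690)/(436 + 379) + j)*196 = ((-691 + 690)/(436 + 379) + 65)*196 = (-1/815 + 65)*196 = (52974/815)*196 = 10382904/815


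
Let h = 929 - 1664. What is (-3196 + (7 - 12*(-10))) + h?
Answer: -3804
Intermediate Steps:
h = -735
(-3196 + (7 - 12*(-10))) + h = (-3196 + (7 - 12*(-10))) - 735 = (-3196 + (7 + 120)) - 735 = (-3196 + 127) - 735 = -3069 - 735 = -3804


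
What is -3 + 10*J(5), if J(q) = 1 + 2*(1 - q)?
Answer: -73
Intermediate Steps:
J(q) = 3 - 2*q (J(q) = 1 + (2 - 2*q) = 3 - 2*q)
-3 + 10*J(5) = -3 + 10*(3 - 2*5) = -3 + 10*(3 - 10) = -3 + 10*(-7) = -3 - 70 = -73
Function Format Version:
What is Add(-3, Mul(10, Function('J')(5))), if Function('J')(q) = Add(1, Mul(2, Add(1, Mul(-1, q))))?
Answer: -73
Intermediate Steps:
Function('J')(q) = Add(3, Mul(-2, q)) (Function('J')(q) = Add(1, Add(2, Mul(-2, q))) = Add(3, Mul(-2, q)))
Add(-3, Mul(10, Function('J')(5))) = Add(-3, Mul(10, Add(3, Mul(-2, 5)))) = Add(-3, Mul(10, Add(3, -10))) = Add(-3, Mul(10, -7)) = Add(-3, -70) = -73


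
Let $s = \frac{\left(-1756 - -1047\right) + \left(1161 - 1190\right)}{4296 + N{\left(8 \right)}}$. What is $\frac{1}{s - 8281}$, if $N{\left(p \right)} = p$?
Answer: $- \frac{2152}{17821081} \approx -0.00012076$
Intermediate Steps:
$s = - \frac{369}{2152}$ ($s = \frac{\left(-1756 - -1047\right) + \left(1161 - 1190\right)}{4296 + 8} = \frac{\left(-1756 + 1047\right) - 29}{4304} = \left(-709 - 29\right) \frac{1}{4304} = \left(-738\right) \frac{1}{4304} = - \frac{369}{2152} \approx -0.17147$)
$\frac{1}{s - 8281} = \frac{1}{- \frac{369}{2152} - 8281} = \frac{1}{- \frac{17821081}{2152}} = - \frac{2152}{17821081}$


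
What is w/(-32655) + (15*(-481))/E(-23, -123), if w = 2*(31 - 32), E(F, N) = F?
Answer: 235605871/751065 ≈ 313.70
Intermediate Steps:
w = -2 (w = 2*(-1) = -2)
w/(-32655) + (15*(-481))/E(-23, -123) = -2/(-32655) + (15*(-481))/(-23) = -2*(-1/32655) - 7215*(-1/23) = 2/32655 + 7215/23 = 235605871/751065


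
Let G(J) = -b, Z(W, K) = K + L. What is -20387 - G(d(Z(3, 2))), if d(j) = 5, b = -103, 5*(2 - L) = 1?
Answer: -20490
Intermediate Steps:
L = 9/5 (L = 2 - ⅕*1 = 2 - ⅕ = 9/5 ≈ 1.8000)
Z(W, K) = 9/5 + K (Z(W, K) = K + 9/5 = 9/5 + K)
G(J) = 103 (G(J) = -1*(-103) = 103)
-20387 - G(d(Z(3, 2))) = -20387 - 1*103 = -20387 - 103 = -20490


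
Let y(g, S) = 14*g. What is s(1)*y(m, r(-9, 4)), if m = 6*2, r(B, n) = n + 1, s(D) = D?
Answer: 168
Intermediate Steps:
r(B, n) = 1 + n
m = 12
s(1)*y(m, r(-9, 4)) = 1*(14*12) = 1*168 = 168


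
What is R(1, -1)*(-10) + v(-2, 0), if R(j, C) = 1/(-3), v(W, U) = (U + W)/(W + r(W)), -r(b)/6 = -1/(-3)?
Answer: 23/6 ≈ 3.8333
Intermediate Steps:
r(b) = -2 (r(b) = -(-6)/(-3) = -(-6)*(-1)/3 = -6*1/3 = -2)
v(W, U) = (U + W)/(-2 + W) (v(W, U) = (U + W)/(W - 2) = (U + W)/(-2 + W))
R(j, C) = -1/3
R(1, -1)*(-10) + v(-2, 0) = -1/3*(-10) + (0 - 2)/(-2 - 2) = 10/3 - 2/(-4) = 10/3 - 1/4*(-2) = 10/3 + 1/2 = 23/6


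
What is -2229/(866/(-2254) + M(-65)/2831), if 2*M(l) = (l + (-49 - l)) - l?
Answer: 7111706973/1216807 ≈ 5844.6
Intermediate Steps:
M(l) = -49/2 - l/2 (M(l) = ((l + (-49 - l)) - l)/2 = (-49 - l)/2 = -49/2 - l/2)
-2229/(866/(-2254) + M(-65)/2831) = -2229/(866/(-2254) + (-49/2 - 1/2*(-65))/2831) = -2229/(866*(-1/2254) + (-49/2 + 65/2)*(1/2831)) = -2229/(-433/1127 + 8*(1/2831)) = -2229/(-433/1127 + 8/2831) = -2229/(-1216807/3190537) = -2229*(-3190537/1216807) = 7111706973/1216807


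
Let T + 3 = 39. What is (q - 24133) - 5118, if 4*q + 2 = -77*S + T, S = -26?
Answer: -28742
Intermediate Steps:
T = 36 (T = -3 + 39 = 36)
q = 509 (q = -½ + (-77*(-26) + 36)/4 = -½ + (2002 + 36)/4 = -½ + (¼)*2038 = -½ + 1019/2 = 509)
(q - 24133) - 5118 = (509 - 24133) - 5118 = -23624 - 5118 = -28742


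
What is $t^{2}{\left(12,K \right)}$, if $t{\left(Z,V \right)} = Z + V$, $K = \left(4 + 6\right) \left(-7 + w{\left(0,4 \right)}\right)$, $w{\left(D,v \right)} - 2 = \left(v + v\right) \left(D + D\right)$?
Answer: $1444$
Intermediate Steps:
$w{\left(D,v \right)} = 2 + 4 D v$ ($w{\left(D,v \right)} = 2 + \left(v + v\right) \left(D + D\right) = 2 + 2 v 2 D = 2 + 4 D v$)
$K = -50$ ($K = \left(4 + 6\right) \left(-7 + \left(2 + 4 \cdot 0 \cdot 4\right)\right) = 10 \left(-7 + \left(2 + 0\right)\right) = 10 \left(-7 + 2\right) = 10 \left(-5\right) = -50$)
$t{\left(Z,V \right)} = V + Z$
$t^{2}{\left(12,K \right)} = \left(-50 + 12\right)^{2} = \left(-38\right)^{2} = 1444$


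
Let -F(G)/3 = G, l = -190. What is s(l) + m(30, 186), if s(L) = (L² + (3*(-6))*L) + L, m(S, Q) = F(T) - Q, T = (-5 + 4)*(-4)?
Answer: 39132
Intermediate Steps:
T = 4 (T = -1*(-4) = 4)
F(G) = -3*G
m(S, Q) = -12 - Q (m(S, Q) = -3*4 - Q = -12 - Q)
s(L) = L² - 17*L (s(L) = (L² - 18*L) + L = L² - 17*L)
s(l) + m(30, 186) = -190*(-17 - 190) + (-12 - 1*186) = -190*(-207) + (-12 - 186) = 39330 - 198 = 39132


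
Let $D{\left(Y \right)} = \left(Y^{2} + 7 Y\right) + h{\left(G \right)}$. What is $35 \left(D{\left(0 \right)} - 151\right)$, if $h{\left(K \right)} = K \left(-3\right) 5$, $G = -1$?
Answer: $-4760$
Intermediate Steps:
$h{\left(K \right)} = - 15 K$ ($h{\left(K \right)} = - 3 K 5 = - 15 K$)
$D{\left(Y \right)} = 15 + Y^{2} + 7 Y$ ($D{\left(Y \right)} = \left(Y^{2} + 7 Y\right) - -15 = \left(Y^{2} + 7 Y\right) + 15 = 15 + Y^{2} + 7 Y$)
$35 \left(D{\left(0 \right)} - 151\right) = 35 \left(\left(15 + 0^{2} + 7 \cdot 0\right) - 151\right) = 35 \left(\left(15 + 0 + 0\right) - 151\right) = 35 \left(15 - 151\right) = 35 \left(-136\right) = -4760$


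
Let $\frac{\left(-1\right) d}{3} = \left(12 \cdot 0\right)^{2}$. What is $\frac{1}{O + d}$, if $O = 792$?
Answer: $\frac{1}{792} \approx 0.0012626$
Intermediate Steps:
$d = 0$ ($d = - 3 \left(12 \cdot 0\right)^{2} = - 3 \cdot 0^{2} = \left(-3\right) 0 = 0$)
$\frac{1}{O + d} = \frac{1}{792 + 0} = \frac{1}{792}$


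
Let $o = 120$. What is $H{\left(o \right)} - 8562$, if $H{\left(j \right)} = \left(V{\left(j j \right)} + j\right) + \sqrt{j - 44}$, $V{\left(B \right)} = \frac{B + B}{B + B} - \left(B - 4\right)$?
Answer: $-22837 + 2 \sqrt{19} \approx -22828.0$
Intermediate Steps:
$V{\left(B \right)} = 5 - B$ ($V{\left(B \right)} = \frac{2 B}{2 B} - \left(-4 + B\right) = 2 B \frac{1}{2 B} - \left(-4 + B\right) = 1 - \left(-4 + B\right) = 5 - B$)
$H{\left(j \right)} = 5 + j + \sqrt{-44 + j} - j^{2}$ ($H{\left(j \right)} = \left(\left(5 - j j\right) + j\right) + \sqrt{j - 44} = \left(\left(5 - j^{2}\right) + j\right) + \sqrt{-44 + j} = \left(5 + j - j^{2}\right) + \sqrt{-44 + j} = 5 + j + \sqrt{-44 + j} - j^{2}$)
$H{\left(o \right)} - 8562 = \left(5 + 120 + \sqrt{-44 + 120} - 120^{2}\right) - 8562 = \left(5 + 120 + \sqrt{76} - 14400\right) - 8562 = \left(5 + 120 + 2 \sqrt{19} - 14400\right) - 8562 = \left(-14275 + 2 \sqrt{19}\right) - 8562 = -22837 + 2 \sqrt{19}$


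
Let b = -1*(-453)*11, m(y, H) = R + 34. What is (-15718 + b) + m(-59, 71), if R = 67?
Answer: -10634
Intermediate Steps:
m(y, H) = 101 (m(y, H) = 67 + 34 = 101)
b = 4983 (b = 453*11 = 4983)
(-15718 + b) + m(-59, 71) = (-15718 + 4983) + 101 = -10735 + 101 = -10634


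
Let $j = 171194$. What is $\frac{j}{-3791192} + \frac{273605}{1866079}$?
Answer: $\frac{358913779417}{3537331888084} \approx 0.10146$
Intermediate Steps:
$\frac{j}{-3791192} + \frac{273605}{1866079} = \frac{171194}{-3791192} + \frac{273605}{1866079} = 171194 \left(- \frac{1}{3791192}\right) + 273605 \cdot \frac{1}{1866079} = - \frac{85597}{1895596} + \frac{273605}{1866079} = \frac{358913779417}{3537331888084}$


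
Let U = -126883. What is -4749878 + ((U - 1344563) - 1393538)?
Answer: -7614862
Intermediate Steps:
-4749878 + ((U - 1344563) - 1393538) = -4749878 + ((-126883 - 1344563) - 1393538) = -4749878 + (-1471446 - 1393538) = -4749878 - 2864984 = -7614862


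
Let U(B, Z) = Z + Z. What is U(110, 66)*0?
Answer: 0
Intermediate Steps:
U(B, Z) = 2*Z
U(110, 66)*0 = (2*66)*0 = 132*0 = 0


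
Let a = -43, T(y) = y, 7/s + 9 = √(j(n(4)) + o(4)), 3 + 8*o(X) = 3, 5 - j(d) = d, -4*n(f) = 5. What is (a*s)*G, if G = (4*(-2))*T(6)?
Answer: -28896/13 ≈ -2222.8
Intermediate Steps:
n(f) = -5/4 (n(f) = -¼*5 = -5/4)
j(d) = 5 - d
o(X) = 0 (o(X) = -3/8 + (⅛)*3 = -3/8 + 3/8 = 0)
s = -14/13 (s = 7/(-9 + √((5 - 1*(-5/4)) + 0)) = 7/(-9 + √((5 + 5/4) + 0)) = 7/(-9 + √(25/4 + 0)) = 7/(-9 + √(25/4)) = 7/(-9 + 5/2) = 7/(-13/2) = 7*(-2/13) = -14/13 ≈ -1.0769)
G = -48 (G = (4*(-2))*6 = -8*6 = -48)
(a*s)*G = -43*(-14/13)*(-48) = (602/13)*(-48) = -28896/13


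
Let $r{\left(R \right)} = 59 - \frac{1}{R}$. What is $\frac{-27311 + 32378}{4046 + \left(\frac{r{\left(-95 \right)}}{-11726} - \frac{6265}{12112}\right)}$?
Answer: $\frac{34183007155440}{27291611125759} \approx 1.2525$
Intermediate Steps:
$\frac{-27311 + 32378}{4046 + \left(\frac{r{\left(-95 \right)}}{-11726} - \frac{6265}{12112}\right)} = \frac{-27311 + 32378}{4046 - \left(\frac{6265}{12112} - \frac{59 - \frac{1}{-95}}{-11726}\right)} = \frac{5067}{4046 - \left(\frac{6265}{12112} - \left(59 - - \frac{1}{95}\right) \left(- \frac{1}{11726}\right)\right)} = \frac{5067}{4046 - \left(\frac{6265}{12112} - \left(59 + \frac{1}{95}\right) \left(- \frac{1}{11726}\right)\right)} = \frac{5067}{4046 + \left(\frac{5606}{95} \left(- \frac{1}{11726}\right) - \frac{6265}{12112}\right)} = \frac{5067}{4046 - \frac{3523460961}{6746202320}} = \frac{5067}{\frac{27291611125759}{6746202320}} = 5067 \cdot \frac{6746202320}{27291611125759} = \frac{34183007155440}{27291611125759}$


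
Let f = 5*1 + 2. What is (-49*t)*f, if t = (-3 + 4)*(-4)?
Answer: 1372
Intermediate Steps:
f = 7 (f = 5 + 2 = 7)
t = -4 (t = 1*(-4) = -4)
(-49*t)*f = -49*(-4)*7 = 196*7 = 1372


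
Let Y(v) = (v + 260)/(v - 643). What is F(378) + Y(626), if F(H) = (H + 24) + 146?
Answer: 8430/17 ≈ 495.88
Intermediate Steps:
F(H) = 170 + H (F(H) = (24 + H) + 146 = 170 + H)
Y(v) = (260 + v)/(-643 + v)
F(378) + Y(626) = (170 + 378) + (260 + 626)/(-643 + 626) = 548 + 886/(-17) = 548 - 1/17*886 = 548 - 886/17 = 8430/17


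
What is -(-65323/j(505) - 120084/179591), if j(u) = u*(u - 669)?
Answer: -1786066013/14873726620 ≈ -0.12008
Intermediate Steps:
j(u) = u*(-669 + u)
-(-65323/j(505) - 120084/179591) = -(-65323*1/(505*(-669 + 505)) - 120084/179591) = -(-65323/(505*(-164)) - 120084*1/179591) = -(-65323/(-82820) - 120084/179591) = -(-65323*(-1/82820) - 120084/179591) = -(65323/82820 - 120084/179591) = -1*1786066013/14873726620 = -1786066013/14873726620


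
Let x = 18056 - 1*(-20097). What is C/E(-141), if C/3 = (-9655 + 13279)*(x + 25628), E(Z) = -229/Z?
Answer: 97773211512/229 ≈ 4.2696e+8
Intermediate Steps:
x = 38153 (x = 18056 + 20097 = 38153)
C = 693427032 (C = 3*((-9655 + 13279)*(38153 + 25628)) = 3*(3624*63781) = 3*231142344 = 693427032)
C/E(-141) = 693427032/((-229/(-141))) = 693427032/((-229*(-1/141))) = 693427032/(229/141) = 693427032*(141/229) = 97773211512/229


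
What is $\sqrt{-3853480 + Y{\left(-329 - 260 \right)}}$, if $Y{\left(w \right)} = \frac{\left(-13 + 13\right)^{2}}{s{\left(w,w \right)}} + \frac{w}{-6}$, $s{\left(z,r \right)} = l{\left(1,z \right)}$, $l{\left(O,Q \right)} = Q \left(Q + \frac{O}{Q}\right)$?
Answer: $\frac{i \sqrt{138721746}}{6} \approx 1963.0 i$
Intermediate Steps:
$s{\left(z,r \right)} = 1 + z^{2}$
$Y{\left(w \right)} = - \frac{w}{6}$ ($Y{\left(w \right)} = \frac{\left(-13 + 13\right)^{2}}{1 + w^{2}} + \frac{w}{-6} = \frac{0^{2}}{1 + w^{2}} + w \left(- \frac{1}{6}\right) = \frac{0}{1 + w^{2}} - \frac{w}{6} = 0 - \frac{w}{6} = - \frac{w}{6}$)
$\sqrt{-3853480 + Y{\left(-329 - 260 \right)}} = \sqrt{-3853480 - \frac{-329 - 260}{6}} = \sqrt{-3853480 - - \frac{589}{6}} = \sqrt{-3853480 + \frac{589}{6}} = \sqrt{- \frac{23120291}{6}} = \frac{i \sqrt{138721746}}{6}$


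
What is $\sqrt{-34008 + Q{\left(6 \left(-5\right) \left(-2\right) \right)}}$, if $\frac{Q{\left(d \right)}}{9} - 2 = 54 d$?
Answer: $i \sqrt{4830} \approx 69.498 i$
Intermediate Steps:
$Q{\left(d \right)} = 18 + 486 d$ ($Q{\left(d \right)} = 18 + 9 \cdot 54 d = 18 + 486 d$)
$\sqrt{-34008 + Q{\left(6 \left(-5\right) \left(-2\right) \right)}} = \sqrt{-34008 + \left(18 + 486 \cdot 6 \left(-5\right) \left(-2\right)\right)} = \sqrt{-34008 + \left(18 + 486 \left(\left(-30\right) \left(-2\right)\right)\right)} = \sqrt{-34008 + \left(18 + 486 \cdot 60\right)} = \sqrt{-34008 + \left(18 + 29160\right)} = \sqrt{-34008 + 29178} = \sqrt{-4830} = i \sqrt{4830}$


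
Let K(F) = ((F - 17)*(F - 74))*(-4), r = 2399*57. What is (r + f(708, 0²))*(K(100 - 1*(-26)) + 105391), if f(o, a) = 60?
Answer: 11316207357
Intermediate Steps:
r = 136743
K(F) = -4*(-74 + F)*(-17 + F) (K(F) = ((-17 + F)*(-74 + F))*(-4) = ((-74 + F)*(-17 + F))*(-4) = -4*(-74 + F)*(-17 + F))
(r + f(708, 0²))*(K(100 - 1*(-26)) + 105391) = (136743 + 60)*((-5032 - 4*(100 - 1*(-26))² + 364*(100 - 1*(-26))) + 105391) = 136803*((-5032 - 4*(100 + 26)² + 364*(100 + 26)) + 105391) = 136803*((-5032 - 4*126² + 364*126) + 105391) = 136803*((-5032 - 4*15876 + 45864) + 105391) = 136803*((-5032 - 63504 + 45864) + 105391) = 136803*(-22672 + 105391) = 136803*82719 = 11316207357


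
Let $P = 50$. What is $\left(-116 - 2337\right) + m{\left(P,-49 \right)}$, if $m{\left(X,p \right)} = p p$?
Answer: $-52$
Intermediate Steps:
$m{\left(X,p \right)} = p^{2}$
$\left(-116 - 2337\right) + m{\left(P,-49 \right)} = \left(-116 - 2337\right) + \left(-49\right)^{2} = -2453 + 2401 = -52$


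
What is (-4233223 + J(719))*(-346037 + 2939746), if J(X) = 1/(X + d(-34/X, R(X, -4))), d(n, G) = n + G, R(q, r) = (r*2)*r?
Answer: -5928350555294286274/539935 ≈ -1.0980e+13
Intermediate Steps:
R(q, r) = 2*r**2 (R(q, r) = (2*r)*r = 2*r**2)
d(n, G) = G + n
J(X) = 1/(32 + X - 34/X) (J(X) = 1/(X + (2*(-4)**2 - 34/X)) = 1/(X + (2*16 - 34/X)) = 1/(X + (32 - 34/X)) = 1/(32 + X - 34/X))
(-4233223 + J(719))*(-346037 + 2939746) = (-4233223 + 719/(-34 + 719**2 + 32*719))*(-346037 + 2939746) = (-4233223 + 719/(-34 + 516961 + 23008))*2593709 = (-4233223 + 719/539935)*2593709 = -2285665259786/539935*2593709 = -5928350555294286274/539935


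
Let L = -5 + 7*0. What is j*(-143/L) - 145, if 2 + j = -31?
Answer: -5444/5 ≈ -1088.8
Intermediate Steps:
j = -33 (j = -2 - 31 = -33)
L = -5 (L = -5 + 0 = -5)
j*(-143/L) - 145 = -(-4719)/(-5) - 145 = -(-4719)*(-1)/5 - 145 = -33*143/5 - 145 = -4719/5 - 145 = -5444/5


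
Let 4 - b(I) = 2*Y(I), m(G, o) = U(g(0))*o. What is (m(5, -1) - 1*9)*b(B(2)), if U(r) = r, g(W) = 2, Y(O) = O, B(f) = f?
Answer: 0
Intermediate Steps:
m(G, o) = 2*o
b(I) = 4 - 2*I
(m(5, -1) - 1*9)*b(B(2)) = (2*(-1) - 1*9)*(4 - 2*2) = (-2 - 9)*(4 - 4) = -11*0 = 0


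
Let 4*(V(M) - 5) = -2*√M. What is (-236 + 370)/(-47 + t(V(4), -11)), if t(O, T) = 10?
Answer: -134/37 ≈ -3.6216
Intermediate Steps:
V(M) = 5 - √M/2 (V(M) = 5 + (-2*√M)/4 = 5 - √M/2)
(-236 + 370)/(-47 + t(V(4), -11)) = (-236 + 370)/(-47 + 10) = 134/(-37) = 134*(-1/37) = -134/37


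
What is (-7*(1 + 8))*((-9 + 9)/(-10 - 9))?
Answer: 0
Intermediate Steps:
(-7*(1 + 8))*((-9 + 9)/(-10 - 9)) = (-7*9)*(0/(-19)) = -0*(-1)/19 = -63*0 = 0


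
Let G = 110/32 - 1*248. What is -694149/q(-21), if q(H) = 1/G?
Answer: 2716205037/16 ≈ 1.6976e+8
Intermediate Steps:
G = -3913/16 (G = 110*(1/32) - 248 = 55/16 - 248 = -3913/16 ≈ -244.56)
q(H) = -16/3913 (q(H) = 1/(-3913/16) = -16/3913)
-694149/q(-21) = -694149/(-16/3913) = -694149*(-3913/16) = 2716205037/16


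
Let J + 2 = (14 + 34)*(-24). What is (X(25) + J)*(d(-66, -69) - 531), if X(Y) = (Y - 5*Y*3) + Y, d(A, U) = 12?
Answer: 767601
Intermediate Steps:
J = -1154 (J = -2 + (14 + 34)*(-24) = -2 + 48*(-24) = -2 - 1152 = -1154)
X(Y) = -13*Y (X(Y) = (Y - 15*Y) + Y = -14*Y + Y = -13*Y)
(X(25) + J)*(d(-66, -69) - 531) = (-13*25 - 1154)*(12 - 531) = (-325 - 1154)*(-519) = -1479*(-519) = 767601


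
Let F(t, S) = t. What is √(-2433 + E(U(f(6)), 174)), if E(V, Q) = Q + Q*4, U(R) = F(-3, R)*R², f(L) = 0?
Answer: I*√1563 ≈ 39.535*I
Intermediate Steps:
U(R) = -3*R²
E(V, Q) = 5*Q (E(V, Q) = Q + 4*Q = 5*Q)
√(-2433 + E(U(f(6)), 174)) = √(-2433 + 5*174) = √(-2433 + 870) = √(-1563) = I*√1563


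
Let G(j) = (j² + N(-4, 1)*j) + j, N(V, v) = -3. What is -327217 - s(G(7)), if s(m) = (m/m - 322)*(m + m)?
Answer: -304747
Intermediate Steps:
G(j) = j² - 2*j (G(j) = (j² - 3*j) + j = j² - 2*j)
s(m) = -642*m (s(m) = (1 - 322)*(2*m) = -642*m)
-327217 - s(G(7)) = -327217 - (-642)*7*(-2 + 7) = -327217 - (-642)*7*5 = -327217 - (-642)*35 = -327217 - 1*(-22470) = -327217 + 22470 = -304747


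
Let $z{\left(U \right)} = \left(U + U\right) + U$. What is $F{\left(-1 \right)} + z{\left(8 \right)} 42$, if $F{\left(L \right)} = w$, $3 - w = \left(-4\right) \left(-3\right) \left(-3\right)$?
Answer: $1047$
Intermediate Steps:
$w = 39$ ($w = 3 - \left(-4\right) \left(-3\right) \left(-3\right) = 3 - 12 \left(-3\right) = 3 - -36 = 3 + 36 = 39$)
$F{\left(L \right)} = 39$
$z{\left(U \right)} = 3 U$ ($z{\left(U \right)} = 2 U + U = 3 U$)
$F{\left(-1 \right)} + z{\left(8 \right)} 42 = 39 + 3 \cdot 8 \cdot 42 = 39 + 24 \cdot 42 = 39 + 1008 = 1047$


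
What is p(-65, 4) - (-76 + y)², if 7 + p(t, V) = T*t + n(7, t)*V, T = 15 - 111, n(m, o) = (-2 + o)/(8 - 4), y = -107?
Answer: -27323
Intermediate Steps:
n(m, o) = -½ + o/4 (n(m, o) = (-2 + o)/4 = (-2 + o)*(¼) = -½ + o/4)
T = -96
p(t, V) = -7 - 96*t + V*(-½ + t/4) (p(t, V) = -7 + (-96*t + (-½ + t/4)*V) = -7 + (-96*t + V*(-½ + t/4)) = -7 - 96*t + V*(-½ + t/4))
p(-65, 4) - (-76 + y)² = (-7 - 96*(-65) + (¼)*4*(-2 - 65)) - (-76 - 107)² = (-7 + 6240 + (¼)*4*(-67)) - 1*(-183)² = (-7 + 6240 - 67) - 1*33489 = 6166 - 33489 = -27323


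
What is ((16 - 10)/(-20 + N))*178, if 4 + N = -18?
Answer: -178/7 ≈ -25.429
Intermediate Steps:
N = -22 (N = -4 - 18 = -22)
((16 - 10)/(-20 + N))*178 = ((16 - 10)/(-20 - 22))*178 = (6/(-42))*178 = (6*(-1/42))*178 = -1/7*178 = -178/7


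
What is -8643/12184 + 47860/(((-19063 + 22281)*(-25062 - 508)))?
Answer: -35588299271/50127571192 ≈ -0.70995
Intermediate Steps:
-8643/12184 + 47860/(((-19063 + 22281)*(-25062 - 508))) = -8643*1/12184 + 47860/((3218*(-25570))) = -8643/12184 + 47860/(-82284260) = -8643/12184 + 47860*(-1/82284260) = -8643/12184 - 2393/4114213 = -35588299271/50127571192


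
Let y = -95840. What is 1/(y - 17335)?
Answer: -1/113175 ≈ -8.8359e-6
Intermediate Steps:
1/(y - 17335) = 1/(-95840 - 17335) = 1/(-113175) = -1/113175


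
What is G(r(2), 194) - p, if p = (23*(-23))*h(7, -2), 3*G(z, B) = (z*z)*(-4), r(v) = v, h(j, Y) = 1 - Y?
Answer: 4745/3 ≈ 1581.7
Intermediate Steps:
G(z, B) = -4*z²/3 (G(z, B) = ((z*z)*(-4))/3 = (z²*(-4))/3 = (-4*z²)/3 = -4*z²/3)
p = -1587 (p = (23*(-23))*(1 - 1*(-2)) = -529*(1 + 2) = -529*3 = -1587)
G(r(2), 194) - p = -4/3*2² - 1*(-1587) = -4/3*4 + 1587 = -16/3 + 1587 = 4745/3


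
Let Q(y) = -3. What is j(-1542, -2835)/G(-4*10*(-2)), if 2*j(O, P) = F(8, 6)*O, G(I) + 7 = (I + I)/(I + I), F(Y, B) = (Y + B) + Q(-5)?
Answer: 2827/2 ≈ 1413.5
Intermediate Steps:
F(Y, B) = -3 + B + Y (F(Y, B) = (Y + B) - 3 = (B + Y) - 3 = -3 + B + Y)
G(I) = -6 (G(I) = -7 + (I + I)/(I + I) = -7 + (2*I)/((2*I)) = -7 + (2*I)*(1/(2*I)) = -7 + 1 = -6)
j(O, P) = 11*O/2 (j(O, P) = ((-3 + 6 + 8)*O)/2 = (11*O)/2 = 11*O/2)
j(-1542, -2835)/G(-4*10*(-2)) = ((11/2)*(-1542))/(-6) = -8481*(-1/6) = 2827/2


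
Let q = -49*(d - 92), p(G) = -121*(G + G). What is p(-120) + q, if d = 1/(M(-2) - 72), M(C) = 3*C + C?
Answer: 2683889/80 ≈ 33549.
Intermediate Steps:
M(C) = 4*C
p(G) = -242*G
d = -1/80 (d = 1/(4*(-2) - 72) = 1/(-8 - 72) = 1/(-80) = -1/80 ≈ -0.012500)
q = 360689/80 (q = -49*(-1/80 - 92) = -49*(-7361/80) = 360689/80 ≈ 4508.6)
p(-120) + q = -242*(-120) + 360689/80 = 29040 + 360689/80 = 2683889/80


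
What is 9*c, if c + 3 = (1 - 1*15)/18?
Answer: -34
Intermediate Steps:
c = -34/9 (c = -3 + (1 - 1*15)/18 = -3 + (1 - 15)*(1/18) = -3 - 14*1/18 = -3 - 7/9 = -34/9 ≈ -3.7778)
9*c = 9*(-34/9) = -34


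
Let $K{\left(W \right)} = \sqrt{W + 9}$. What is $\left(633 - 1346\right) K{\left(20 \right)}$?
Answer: $- 713 \sqrt{29} \approx -3839.6$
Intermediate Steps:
$K{\left(W \right)} = \sqrt{9 + W}$
$\left(633 - 1346\right) K{\left(20 \right)} = \left(633 - 1346\right) \sqrt{9 + 20} = - 713 \sqrt{29}$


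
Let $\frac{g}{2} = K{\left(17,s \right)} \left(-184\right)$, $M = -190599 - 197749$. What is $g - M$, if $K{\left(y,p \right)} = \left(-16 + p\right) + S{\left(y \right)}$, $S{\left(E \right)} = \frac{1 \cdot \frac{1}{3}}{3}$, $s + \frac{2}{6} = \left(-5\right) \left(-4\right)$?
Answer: $\frac{3482620}{9} \approx 3.8696 \cdot 10^{5}$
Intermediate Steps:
$s = \frac{59}{3}$ ($s = - \frac{1}{3} - -20 = - \frac{1}{3} + 20 = \frac{59}{3} \approx 19.667$)
$S{\left(E \right)} = \frac{1}{9}$ ($S{\left(E \right)} = 1 \cdot \frac{1}{3} \cdot \frac{1}{3} = \frac{1}{3} \cdot \frac{1}{3} = \frac{1}{9}$)
$M = -388348$ ($M = -190599 - 197749 = -388348$)
$K{\left(y,p \right)} = - \frac{143}{9} + p$ ($K{\left(y,p \right)} = \left(-16 + p\right) + \frac{1}{9} = - \frac{143}{9} + p$)
$g = - \frac{12512}{9}$ ($g = 2 \left(- \frac{143}{9} + \frac{59}{3}\right) \left(-184\right) = 2 \cdot \frac{34}{9} \left(-184\right) = 2 \left(- \frac{6256}{9}\right) = - \frac{12512}{9} \approx -1390.2$)
$g - M = - \frac{12512}{9} - -388348 = - \frac{12512}{9} + 388348 = \frac{3482620}{9}$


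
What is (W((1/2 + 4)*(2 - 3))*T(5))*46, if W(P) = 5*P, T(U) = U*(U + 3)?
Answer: -41400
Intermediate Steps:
T(U) = U*(3 + U)
(W((1/2 + 4)*(2 - 3))*T(5))*46 = ((5*((1/2 + 4)*(2 - 3)))*(5*(3 + 5)))*46 = ((5*((½ + 4)*(-1)))*(5*8))*46 = ((5*((9/2)*(-1)))*40)*46 = ((5*(-9/2))*40)*46 = -45/2*40*46 = -900*46 = -41400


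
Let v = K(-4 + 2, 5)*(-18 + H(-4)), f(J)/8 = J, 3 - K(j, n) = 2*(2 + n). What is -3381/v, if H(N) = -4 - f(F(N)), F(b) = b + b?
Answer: 161/22 ≈ 7.3182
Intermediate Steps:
K(j, n) = -1 - 2*n (K(j, n) = 3 - 2*(2 + n) = 3 - (4 + 2*n) = 3 + (-4 - 2*n) = -1 - 2*n)
F(b) = 2*b
f(J) = 8*J
H(N) = -4 - 16*N (H(N) = -4 - 8*2*N = -4 - 16*N)
v = -462 (v = (-1 - 2*5)*(-18 + (-4 - 16*(-4))) = (-1 - 10)*(-18 + (-4 + 64)) = -11*(-18 + 60) = -11*42 = -462)
-3381/v = -3381/(-462) = -3381*(-1/462) = 161/22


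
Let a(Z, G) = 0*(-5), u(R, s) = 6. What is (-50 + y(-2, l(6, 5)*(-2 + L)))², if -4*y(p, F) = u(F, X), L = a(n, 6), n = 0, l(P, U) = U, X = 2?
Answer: 10609/4 ≈ 2652.3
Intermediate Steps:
a(Z, G) = 0
L = 0
y(p, F) = -3/2 (y(p, F) = -¼*6 = -3/2)
(-50 + y(-2, l(6, 5)*(-2 + L)))² = (-50 - 3/2)² = (-103/2)² = 10609/4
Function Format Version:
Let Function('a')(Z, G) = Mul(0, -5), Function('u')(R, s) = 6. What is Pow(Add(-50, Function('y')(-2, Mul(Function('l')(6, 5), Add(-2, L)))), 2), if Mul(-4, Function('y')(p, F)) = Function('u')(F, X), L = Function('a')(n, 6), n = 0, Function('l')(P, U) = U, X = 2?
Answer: Rational(10609, 4) ≈ 2652.3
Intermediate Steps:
Function('a')(Z, G) = 0
L = 0
Function('y')(p, F) = Rational(-3, 2) (Function('y')(p, F) = Mul(Rational(-1, 4), 6) = Rational(-3, 2))
Pow(Add(-50, Function('y')(-2, Mul(Function('l')(6, 5), Add(-2, L)))), 2) = Pow(Add(-50, Rational(-3, 2)), 2) = Pow(Rational(-103, 2), 2) = Rational(10609, 4)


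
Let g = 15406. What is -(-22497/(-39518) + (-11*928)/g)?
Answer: 28405481/304407154 ≈ 0.093314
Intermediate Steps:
-(-22497/(-39518) + (-11*928)/g) = -(-22497/(-39518) - 11*928/15406) = -(-22497*(-1/39518) - 10208*1/15406) = -(22497/39518 - 5104/7703) = -1*(-28405481/304407154) = 28405481/304407154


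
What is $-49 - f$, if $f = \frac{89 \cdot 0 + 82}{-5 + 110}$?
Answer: $- \frac{5227}{105} \approx -49.781$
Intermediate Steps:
$f = \frac{82}{105}$ ($f = \frac{0 + 82}{105} = 82 \cdot \frac{1}{105} = \frac{82}{105} \approx 0.78095$)
$-49 - f = -49 - \frac{82}{105} = - \frac{5227}{105}$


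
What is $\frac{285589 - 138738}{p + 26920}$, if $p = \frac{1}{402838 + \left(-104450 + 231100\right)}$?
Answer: $\frac{77755842288}{14253816961} \approx 5.4551$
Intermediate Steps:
$p = \frac{1}{529488}$ ($p = \frac{1}{402838 + 126650} = \frac{1}{529488} \approx 1.8886 \cdot 10^{-6}$)
$\frac{285589 - 138738}{p + 26920} = \frac{285589 - 138738}{\frac{1}{529488} + 26920} = \frac{146851}{\frac{14253816961}{529488}} = 146851 \cdot \frac{529488}{14253816961} = \frac{77755842288}{14253816961}$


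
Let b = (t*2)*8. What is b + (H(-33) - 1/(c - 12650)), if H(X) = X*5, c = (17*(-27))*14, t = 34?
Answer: 7229805/19076 ≈ 379.00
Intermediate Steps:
c = -6426 (c = -459*14 = -6426)
H(X) = 5*X
b = 544 (b = (34*2)*8 = 68*8 = 544)
b + (H(-33) - 1/(c - 12650)) = 544 + (5*(-33) - 1/(-6426 - 12650)) = 544 + (-165 - 1/(-19076)) = 544 + (-165 - 1*(-1/19076)) = 544 + (-165 + 1/19076) = 544 - 3147539/19076 = 7229805/19076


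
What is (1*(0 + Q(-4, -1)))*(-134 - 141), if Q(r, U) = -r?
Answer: -1100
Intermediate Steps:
(1*(0 + Q(-4, -1)))*(-134 - 141) = (1*(0 - 1*(-4)))*(-134 - 141) = (1*(0 + 4))*(-275) = (1*4)*(-275) = 4*(-275) = -1100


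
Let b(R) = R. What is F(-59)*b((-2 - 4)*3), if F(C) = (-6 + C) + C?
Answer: 2232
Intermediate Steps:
F(C) = -6 + 2*C
F(-59)*b((-2 - 4)*3) = (-6 + 2*(-59))*((-2 - 4)*3) = (-6 - 118)*(-6*3) = -124*(-18) = 2232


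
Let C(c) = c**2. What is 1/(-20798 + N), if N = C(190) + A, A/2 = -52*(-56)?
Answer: 1/21126 ≈ 4.7335e-5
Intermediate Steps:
A = 5824 (A = 2*(-52*(-56)) = 2*2912 = 5824)
N = 41924 (N = 190**2 + 5824 = 36100 + 5824 = 41924)
1/(-20798 + N) = 1/(-20798 + 41924) = 1/21126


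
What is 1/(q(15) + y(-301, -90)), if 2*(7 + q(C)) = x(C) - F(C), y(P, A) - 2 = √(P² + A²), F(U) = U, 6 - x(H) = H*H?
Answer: 122/83817 + √98701/83817 ≈ 0.0052038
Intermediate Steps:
x(H) = 6 - H² (x(H) = 6 - H*H = 6 - H²)
y(P, A) = 2 + √(A² + P²) (y(P, A) = 2 + √(P² + A²) = 2 + √(A² + P²))
q(C) = -4 - C/2 - C²/2 (q(C) = -7 + ((6 - C²) - C)/2 = -7 + (6 - C - C²)/2 = -7 + (3 - C/2 - C²/2) = -4 - C/2 - C²/2)
1/(q(15) + y(-301, -90)) = 1/((-4 - ½*15 - ½*15²) + (2 + √((-90)² + (-301)²))) = 1/((-4 - 15/2 - ½*225) + (2 + √(8100 + 90601))) = 1/((-4 - 15/2 - 225/2) + (2 + √98701)) = 1/(-124 + (2 + √98701)) = 1/(-122 + √98701)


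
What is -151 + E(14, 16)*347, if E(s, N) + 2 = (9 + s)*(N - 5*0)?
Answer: 126851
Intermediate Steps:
E(s, N) = -2 + N*(9 + s) (E(s, N) = -2 + (9 + s)*(N - 5*0) = -2 + (9 + s)*(N + 0) = -2 + (9 + s)*N = -2 + N*(9 + s))
-151 + E(14, 16)*347 = -151 + (-2 + 9*16 + 16*14)*347 = -151 + (-2 + 144 + 224)*347 = -151 + 366*347 = -151 + 127002 = 126851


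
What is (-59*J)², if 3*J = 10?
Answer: 348100/9 ≈ 38678.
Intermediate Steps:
J = 10/3 (J = (⅓)*10 = 10/3 ≈ 3.3333)
(-59*J)² = (-59*10/3)² = (-590/3)² = 348100/9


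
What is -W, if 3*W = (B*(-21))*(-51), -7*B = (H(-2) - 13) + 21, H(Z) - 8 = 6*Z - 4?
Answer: 0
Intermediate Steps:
H(Z) = 4 + 6*Z (H(Z) = 8 + (6*Z - 4) = 8 + (-4 + 6*Z) = 4 + 6*Z)
B = 0 (B = -(((4 + 6*(-2)) - 13) + 21)/7 = -(((4 - 12) - 13) + 21)/7 = -((-8 - 13) + 21)/7 = -(-21 + 21)/7 = -⅐*0 = 0)
W = 0 (W = ((0*(-21))*(-51))/3 = (0*(-51))/3 = (⅓)*0 = 0)
-W = -1*0 = 0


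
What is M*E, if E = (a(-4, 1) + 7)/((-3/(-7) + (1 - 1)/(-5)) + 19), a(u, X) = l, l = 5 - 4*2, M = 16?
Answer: 56/17 ≈ 3.2941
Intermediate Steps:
l = -3 (l = 5 - 8 = -3)
a(u, X) = -3
E = 7/34 (E = (-3 + 7)/((-3/(-7) + (1 - 1)/(-5)) + 19) = 4/((-3*(-⅐) + 0*(-⅕)) + 19) = 4/((3/7 + 0) + 19) = 4/(3/7 + 19) = 4/(136/7) = 4*(7/136) = 7/34 ≈ 0.20588)
M*E = 16*(7/34) = 56/17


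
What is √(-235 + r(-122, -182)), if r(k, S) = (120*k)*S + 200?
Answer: √2664445 ≈ 1632.3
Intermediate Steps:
r(k, S) = 200 + 120*S*k (r(k, S) = 120*S*k + 200 = 200 + 120*S*k)
√(-235 + r(-122, -182)) = √(-235 + (200 + 120*(-182)*(-122))) = √(-235 + (200 + 2664480)) = √(-235 + 2664680) = √2664445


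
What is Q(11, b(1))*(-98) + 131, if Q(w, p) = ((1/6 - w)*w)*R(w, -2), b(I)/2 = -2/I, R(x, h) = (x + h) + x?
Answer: 701093/3 ≈ 2.3370e+5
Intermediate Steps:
R(x, h) = h + 2*x (R(x, h) = (h + x) + x = h + 2*x)
b(I) = -4/I (b(I) = 2*(-2/I) = -4/I)
Q(w, p) = w*(-2 + 2*w)*(1/6 - w) (Q(w, p) = ((1/6 - w)*w)*(-2 + 2*w) = (w*(1/6 - w))*(-2 + 2*w) = w*(-2 + 2*w)*(1/6 - w))
Q(11, b(1))*(-98) + 131 = -1/3*11*(-1 + 11)*(-1 + 6*11)*(-98) + 131 = -1/3*11*10*(-1 + 66)*(-98) + 131 = -1/3*11*10*65*(-98) + 131 = -7150/3*(-98) + 131 = 700700/3 + 131 = 701093/3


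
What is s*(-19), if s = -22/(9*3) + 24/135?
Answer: 1634/135 ≈ 12.104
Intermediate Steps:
s = -86/135 (s = -22/27 + 24*(1/135) = -22*1/27 + 8/45 = -22/27 + 8/45 = -86/135 ≈ -0.63704)
s*(-19) = -86/135*(-19) = 1634/135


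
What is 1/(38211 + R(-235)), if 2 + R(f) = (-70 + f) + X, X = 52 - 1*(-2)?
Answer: 1/37958 ≈ 2.6345e-5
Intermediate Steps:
X = 54 (X = 52 + 2 = 54)
R(f) = -18 + f (R(f) = -2 + ((-70 + f) + 54) = -2 + (-16 + f) = -18 + f)
1/(38211 + R(-235)) = 1/(38211 + (-18 - 235)) = 1/(38211 - 253) = 1/37958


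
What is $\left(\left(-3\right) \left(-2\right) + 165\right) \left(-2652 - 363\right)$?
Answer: $-515565$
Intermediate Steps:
$\left(\left(-3\right) \left(-2\right) + 165\right) \left(-2652 - 363\right) = \left(6 + 165\right) \left(-3015\right) = 171 \left(-3015\right) = -515565$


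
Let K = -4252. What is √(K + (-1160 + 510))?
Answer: I*√4902 ≈ 70.014*I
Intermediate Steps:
√(K + (-1160 + 510)) = √(-4252 + (-1160 + 510)) = √(-4252 - 650) = √(-4902) = I*√4902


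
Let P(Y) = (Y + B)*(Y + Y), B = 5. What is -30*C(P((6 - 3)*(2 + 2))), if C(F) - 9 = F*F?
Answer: -4994190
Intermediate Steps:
P(Y) = 2*Y*(5 + Y) (P(Y) = (Y + 5)*(Y + Y) = (5 + Y)*(2*Y) = 2*Y*(5 + Y))
C(F) = 9 + F² (C(F) = 9 + F*F = 9 + F²)
-30*C(P((6 - 3)*(2 + 2))) = -30*(9 + (2*((6 - 3)*(2 + 2))*(5 + (6 - 3)*(2 + 2)))²) = -30*(9 + (2*(3*4)*(5 + 3*4))²) = -30*(9 + (2*12*(5 + 12))²) = -30*(9 + (2*12*17)²) = -30*(9 + 408²) = -30*(9 + 166464) = -30*166473 = -4994190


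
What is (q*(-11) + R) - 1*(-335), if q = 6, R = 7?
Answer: 276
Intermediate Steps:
(q*(-11) + R) - 1*(-335) = (6*(-11) + 7) - 1*(-335) = (-66 + 7) + 335 = -59 + 335 = 276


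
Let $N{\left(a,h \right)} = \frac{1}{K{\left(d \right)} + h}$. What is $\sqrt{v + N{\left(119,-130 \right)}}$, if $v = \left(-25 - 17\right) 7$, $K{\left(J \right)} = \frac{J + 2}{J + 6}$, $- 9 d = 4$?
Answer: $\frac{i \sqrt{3092093481}}{3243} \approx 17.147 i$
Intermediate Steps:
$d = - \frac{4}{9}$ ($d = \left(- \frac{1}{9}\right) 4 = - \frac{4}{9} \approx -0.44444$)
$K{\left(J \right)} = \frac{2 + J}{6 + J}$
$v = -294$ ($v = \left(-42\right) 7 = -294$)
$N{\left(a,h \right)} = \frac{1}{\frac{7}{25} + h}$ ($N{\left(a,h \right)} = \frac{1}{\frac{2 - \frac{4}{9}}{6 - \frac{4}{9}} + h} = \frac{1}{\frac{1}{\frac{50}{9}} \cdot \frac{14}{9} + h} = \frac{1}{\frac{9}{50} \cdot \frac{14}{9} + h} = \frac{1}{\frac{7}{25} + h}$)
$\sqrt{v + N{\left(119,-130 \right)}} = \sqrt{-294 + \frac{25}{7 + 25 \left(-130\right)}} = \sqrt{-294 + \frac{25}{7 - 3250}} = \sqrt{-294 + \frac{25}{-3243}} = \sqrt{-294 + 25 \left(- \frac{1}{3243}\right)} = \sqrt{-294 - \frac{25}{3243}} = \sqrt{- \frac{953467}{3243}} = \frac{i \sqrt{3092093481}}{3243}$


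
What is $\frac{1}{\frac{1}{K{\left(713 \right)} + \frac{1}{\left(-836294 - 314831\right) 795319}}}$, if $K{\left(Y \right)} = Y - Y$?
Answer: $- \frac{1}{915511583875} \approx -1.0923 \cdot 10^{-12}$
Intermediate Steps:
$K{\left(Y \right)} = 0$
$\frac{1}{\frac{1}{K{\left(713 \right)} + \frac{1}{\left(-836294 - 314831\right) 795319}}} = \frac{1}{\frac{1}{0 + \frac{1}{\left(-836294 - 314831\right) 795319}}} = \frac{1}{\frac{1}{0 + \frac{1}{-1151125} \cdot \frac{1}{795319}}} = \frac{1}{\frac{1}{0 - \frac{1}{915511583875}}} = \frac{1}{\frac{1}{- \frac{1}{915511583875}}} = \frac{1}{-915511583875} = - \frac{1}{915511583875}$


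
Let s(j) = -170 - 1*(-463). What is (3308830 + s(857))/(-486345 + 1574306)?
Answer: 3309123/1087961 ≈ 3.0416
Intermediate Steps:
s(j) = 293 (s(j) = -170 + 463 = 293)
(3308830 + s(857))/(-486345 + 1574306) = (3308830 + 293)/(-486345 + 1574306) = 3309123/1087961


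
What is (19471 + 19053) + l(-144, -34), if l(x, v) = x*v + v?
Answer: 43386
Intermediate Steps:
l(x, v) = v + v*x (l(x, v) = v*x + v = v + v*x)
(19471 + 19053) + l(-144, -34) = (19471 + 19053) - 34*(1 - 144) = 38524 - 34*(-143) = 38524 + 4862 = 43386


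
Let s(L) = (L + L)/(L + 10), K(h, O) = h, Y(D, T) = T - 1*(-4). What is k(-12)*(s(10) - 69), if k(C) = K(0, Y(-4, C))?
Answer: 0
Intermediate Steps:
Y(D, T) = 4 + T (Y(D, T) = T + 4 = 4 + T)
k(C) = 0
s(L) = 2*L/(10 + L) (s(L) = (2*L)/(10 + L) = 2*L/(10 + L))
k(-12)*(s(10) - 69) = 0*(2*10/(10 + 10) - 69) = 0*(2*10/20 - 69) = 0*(2*10*(1/20) - 69) = 0*(1 - 69) = 0*(-68) = 0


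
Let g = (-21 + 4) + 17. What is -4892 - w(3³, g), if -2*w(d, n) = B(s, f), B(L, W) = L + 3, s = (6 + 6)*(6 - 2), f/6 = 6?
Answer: -9733/2 ≈ -4866.5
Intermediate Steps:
f = 36 (f = 6*6 = 36)
s = 48 (s = 12*4 = 48)
g = 0 (g = -17 + 17 = 0)
B(L, W) = 3 + L
w(d, n) = -51/2 (w(d, n) = -(3 + 48)/2 = -½*51 = -51/2)
-4892 - w(3³, g) = -4892 - 1*(-51/2) = -4892 + 51/2 = -9733/2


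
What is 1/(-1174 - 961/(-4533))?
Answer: -4533/5320781 ≈ -0.00085194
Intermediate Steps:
1/(-1174 - 961/(-4533)) = 1/(-1174 - 961*(-1/4533)) = 1/(-1174 + 961/4533) = 1/(-5320781/4533) = -4533/5320781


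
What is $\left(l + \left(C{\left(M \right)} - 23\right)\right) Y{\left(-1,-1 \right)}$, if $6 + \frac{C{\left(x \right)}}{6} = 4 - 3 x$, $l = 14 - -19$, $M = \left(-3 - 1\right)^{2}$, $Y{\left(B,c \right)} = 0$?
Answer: $0$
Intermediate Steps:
$M = 16$ ($M = \left(-4\right)^{2} = 16$)
$l = 33$ ($l = 14 + 19 = 33$)
$C{\left(x \right)} = -12 - 18 x$ ($C{\left(x \right)} = -36 + 6 \left(4 - 3 x\right) = -36 - \left(-24 + 18 x\right) = -12 - 18 x$)
$\left(l + \left(C{\left(M \right)} - 23\right)\right) Y{\left(-1,-1 \right)} = \left(33 - 323\right) 0 = \left(-290\right) 0 = 0$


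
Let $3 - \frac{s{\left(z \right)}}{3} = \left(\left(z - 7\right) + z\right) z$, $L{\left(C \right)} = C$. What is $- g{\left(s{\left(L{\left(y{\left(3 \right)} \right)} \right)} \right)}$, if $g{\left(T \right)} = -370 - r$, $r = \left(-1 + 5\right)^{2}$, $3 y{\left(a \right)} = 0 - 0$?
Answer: $386$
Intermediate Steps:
$y{\left(a \right)} = 0$ ($y{\left(a \right)} = \frac{0 - 0}{3} = \frac{0 + 0}{3} = \frac{1}{3} \cdot 0 = 0$)
$r = 16$ ($r = 4^{2} = 16$)
$s{\left(z \right)} = 9 - 3 z \left(-7 + 2 z\right)$ ($s{\left(z \right)} = 9 - 3 \left(\left(z - 7\right) + z\right) z = 9 - 3 \left(\left(-7 + z\right) + z\right) z = 9 - 3 \left(-7 + 2 z\right) z = 9 - 3 z \left(-7 + 2 z\right)$)
$g{\left(T \right)} = -386$ ($g{\left(T \right)} = -370 - 16 = -386$)
$- g{\left(s{\left(L{\left(y{\left(3 \right)} \right)} \right)} \right)} = \left(-1\right) \left(-386\right) = 386$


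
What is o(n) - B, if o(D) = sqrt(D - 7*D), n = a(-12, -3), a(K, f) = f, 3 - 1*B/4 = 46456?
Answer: 185812 + 3*sqrt(2) ≈ 1.8582e+5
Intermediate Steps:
B = -185812 (B = 12 - 4*46456 = 12 - 185824 = -185812)
n = -3
o(D) = sqrt(6)*sqrt(-D) (o(D) = sqrt(-6*D) = sqrt(6)*sqrt(-D))
o(n) - B = sqrt(6)*sqrt(-1*(-3)) - 1*(-185812) = sqrt(6)*sqrt(3) + 185812 = 3*sqrt(2) + 185812 = 185812 + 3*sqrt(2)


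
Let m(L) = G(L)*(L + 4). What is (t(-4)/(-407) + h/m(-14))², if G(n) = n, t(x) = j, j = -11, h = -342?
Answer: 39150049/6708100 ≈ 5.8362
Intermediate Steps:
t(x) = -11
m(L) = L*(4 + L) (m(L) = L*(L + 4) = L*(4 + L))
(t(-4)/(-407) + h/m(-14))² = (-11/(-407) - 342*(-1/(14*(4 - 14))))² = (-11*(-1/407) - 342/((-14*(-10))))² = (1/37 - 342/140)² = (1/37 - 342*1/140)² = (1/37 - 171/70)² = (-6257/2590)² = 39150049/6708100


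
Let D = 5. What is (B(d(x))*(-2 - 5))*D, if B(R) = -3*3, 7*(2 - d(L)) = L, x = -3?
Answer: 315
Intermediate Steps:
d(L) = 2 - L/7
B(R) = -9
(B(d(x))*(-2 - 5))*D = -9*(-2 - 5)*5 = -9*(-7)*5 = 63*5 = 315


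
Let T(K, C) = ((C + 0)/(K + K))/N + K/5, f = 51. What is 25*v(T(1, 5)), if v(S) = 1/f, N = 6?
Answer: 25/51 ≈ 0.49020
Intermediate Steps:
T(K, C) = K/5 + C/(12*K) (T(K, C) = ((C + 0)/(K + K))/6 + K/5 = (C/((2*K)))*(1/6) + K*(1/5) = (C*(1/(2*K)))*(1/6) + K/5 = (C/(2*K))*(1/6) + K/5 = C/(12*K) + K/5 = K/5 + C/(12*K))
v(S) = 1/51
25*v(T(1, 5)) = 25*(1/51) = 25/51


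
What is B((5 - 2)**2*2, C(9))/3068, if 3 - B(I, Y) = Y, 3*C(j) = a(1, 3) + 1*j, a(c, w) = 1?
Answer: -1/9204 ≈ -0.00010865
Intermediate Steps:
C(j) = 1/3 + j/3 (C(j) = (1 + 1*j)/3 = (1 + j)/3 = 1/3 + j/3)
B(I, Y) = 3 - Y
B((5 - 2)**2*2, C(9))/3068 = (3 - (1/3 + (1/3)*9))/3068 = (3 - (1/3 + 3))*(1/3068) = (3 - 1*10/3)*(1/3068) = (3 - 10/3)*(1/3068) = -1/3*1/3068 = -1/9204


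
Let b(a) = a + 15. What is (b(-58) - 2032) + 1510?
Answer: -565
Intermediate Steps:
b(a) = 15 + a
(b(-58) - 2032) + 1510 = ((15 - 58) - 2032) + 1510 = (-43 - 2032) + 1510 = -2075 + 1510 = -565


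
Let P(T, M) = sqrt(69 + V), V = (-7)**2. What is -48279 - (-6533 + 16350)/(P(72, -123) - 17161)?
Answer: -14217987519500/294499803 + 9817*sqrt(118)/294499803 ≈ -48278.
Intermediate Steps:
V = 49
P(T, M) = sqrt(118) (P(T, M) = sqrt(69 + 49) = sqrt(118))
-48279 - (-6533 + 16350)/(P(72, -123) - 17161) = -48279 - (-6533 + 16350)/(sqrt(118) - 17161) = -48279 - 9817/(-17161 + sqrt(118))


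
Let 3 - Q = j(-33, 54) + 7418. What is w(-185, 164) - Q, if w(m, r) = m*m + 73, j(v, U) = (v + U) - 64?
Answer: 41670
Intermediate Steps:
j(v, U) = -64 + U + v (j(v, U) = (U + v) - 64 = -64 + U + v)
w(m, r) = 73 + m² (w(m, r) = m² + 73 = 73 + m²)
Q = -7372 (Q = 3 - ((-64 + 54 - 33) + 7418) = 3 - (-43 + 7418) = 3 - 1*7375 = 3 - 7375 = -7372)
w(-185, 164) - Q = (73 + (-185)²) - 1*(-7372) = (73 + 34225) + 7372 = 34298 + 7372 = 41670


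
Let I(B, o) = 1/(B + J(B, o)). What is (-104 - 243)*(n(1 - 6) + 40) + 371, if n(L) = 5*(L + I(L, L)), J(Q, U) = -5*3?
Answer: -18989/4 ≈ -4747.3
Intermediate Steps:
J(Q, U) = -15
I(B, o) = 1/(-15 + B) (I(B, o) = 1/(B - 15) = 1/(-15 + B))
n(L) = 5*L + 5/(-15 + L) (n(L) = 5*(L + 1/(-15 + L)) = 5*L + 5/(-15 + L))
(-104 - 243)*(n(1 - 6) + 40) + 371 = (-104 - 243)*(5*(1 + (1 - 6)*(-15 + (1 - 6)))/(-15 + (1 - 6)) + 40) + 371 = -347*(5*(1 - 5*(-15 - 5))/(-15 - 5) + 40) + 371 = -347*(5*(1 - 5*(-20))/(-20) + 40) + 371 = -347*(5*(-1/20)*(1 + 100) + 40) + 371 = -347*(5*(-1/20)*101 + 40) + 371 = -347*(-101/4 + 40) + 371 = -347*59/4 + 371 = -20473/4 + 371 = -18989/4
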